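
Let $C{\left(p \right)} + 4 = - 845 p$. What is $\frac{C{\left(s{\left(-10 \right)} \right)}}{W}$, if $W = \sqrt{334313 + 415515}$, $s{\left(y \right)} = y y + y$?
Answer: $- \frac{38027 \sqrt{187457}}{187457} \approx -87.83$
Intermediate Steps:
$s{\left(y \right)} = y + y^{2}$ ($s{\left(y \right)} = y^{2} + y = y + y^{2}$)
$C{\left(p \right)} = -4 - 845 p$
$W = 2 \sqrt{187457}$ ($W = \sqrt{749828} = 2 \sqrt{187457} \approx 865.93$)
$\frac{C{\left(s{\left(-10 \right)} \right)}}{W} = \frac{-4 - 845 \left(- 10 \left(1 - 10\right)\right)}{2 \sqrt{187457}} = \left(-4 - 845 \left(\left(-10\right) \left(-9\right)\right)\right) \frac{\sqrt{187457}}{374914} = \left(-4 - 76050\right) \frac{\sqrt{187457}}{374914} = - 76054 \frac{\sqrt{187457}}{374914} = - \frac{38027 \sqrt{187457}}{187457}$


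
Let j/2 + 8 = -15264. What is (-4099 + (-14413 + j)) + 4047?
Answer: -45009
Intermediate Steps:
j = -30544 (j = -16 + 2*(-15264) = -16 - 30528 = -30544)
(-4099 + (-14413 + j)) + 4047 = (-4099 + (-14413 - 30544)) + 4047 = (-4099 - 44957) + 4047 = -49056 + 4047 = -45009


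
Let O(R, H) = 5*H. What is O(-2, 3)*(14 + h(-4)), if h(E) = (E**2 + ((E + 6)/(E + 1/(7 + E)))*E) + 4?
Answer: 5970/11 ≈ 542.73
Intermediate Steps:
h(E) = 4 + E**2 + E*(6 + E)/(E + 1/(7 + E)) (h(E) = (E**2 + ((6 + E)/(E + 1/(7 + E)))*E) + 4 = (E**2 + E*(6 + E)/(E + 1/(7 + E))) + 4 = 4 + E**2 + E*(6 + E)/(E + 1/(7 + E)))
O(-2, 3)*(14 + h(-4)) = (5*3)*(14 + (4 + (-4)**4 + 8*(-4)**3 + 18*(-4)**2 + 70*(-4))/(1 + (-4)**2 + 7*(-4))) = 15*(14 + (4 + 256 + 8*(-64) + 18*16 - 280)/(1 + 16 - 28)) = 15*(14 + (4 + 256 - 512 + 288 - 280)/(-11)) = 15*(14 - 1/11*(-244)) = 15*(14 + 244/11) = 15*(398/11) = 5970/11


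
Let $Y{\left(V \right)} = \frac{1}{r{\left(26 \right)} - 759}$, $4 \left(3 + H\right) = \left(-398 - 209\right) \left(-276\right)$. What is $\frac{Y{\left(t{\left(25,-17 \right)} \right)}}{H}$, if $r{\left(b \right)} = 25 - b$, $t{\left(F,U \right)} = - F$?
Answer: $- \frac{1}{31828800} \approx -3.1418 \cdot 10^{-8}$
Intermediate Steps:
$H = 41880$ ($H = -3 + \frac{\left(-398 - 209\right) \left(-276\right)}{4} = -3 + \frac{\left(-607\right) \left(-276\right)}{4} = -3 + \frac{1}{4} \cdot 167532 = -3 + 41883 = 41880$)
$Y{\left(V \right)} = - \frac{1}{760}$ ($Y{\left(V \right)} = \frac{1}{\left(25 - 26\right) - 759} = \frac{1}{-1 - 759} = \frac{1}{-760} = - \frac{1}{760}$)
$\frac{Y{\left(t{\left(25,-17 \right)} \right)}}{H} = - \frac{1}{760 \cdot 41880} = \left(- \frac{1}{760}\right) \frac{1}{41880} = - \frac{1}{31828800}$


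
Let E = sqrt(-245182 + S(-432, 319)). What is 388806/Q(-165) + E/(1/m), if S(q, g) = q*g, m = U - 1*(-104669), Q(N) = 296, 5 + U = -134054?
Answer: 194403/148 - 29390*I*sqrt(382990) ≈ 1313.5 - 1.8188e+7*I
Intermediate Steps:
U = -134059 (U = -5 - 134054 = -134059)
m = -29390 (m = -134059 - 1*(-104669) = -134059 + 104669 = -29390)
S(q, g) = g*q
E = I*sqrt(382990) (E = sqrt(-245182 + 319*(-432)) = sqrt(-245182 - 137808) = sqrt(-382990) = I*sqrt(382990) ≈ 618.86*I)
388806/Q(-165) + E/(1/m) = 388806/296 + (I*sqrt(382990))/(1/(-29390)) = 388806*(1/296) + (I*sqrt(382990))/(-1/29390) = 194403/148 + (I*sqrt(382990))*(-29390) = 194403/148 - 29390*I*sqrt(382990)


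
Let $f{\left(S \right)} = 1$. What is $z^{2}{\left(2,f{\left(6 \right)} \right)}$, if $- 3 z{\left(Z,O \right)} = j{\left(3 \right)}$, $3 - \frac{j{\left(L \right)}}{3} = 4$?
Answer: $1$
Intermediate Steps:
$j{\left(L \right)} = -3$ ($j{\left(L \right)} = 9 - 12 = -3$)
$z{\left(Z,O \right)} = 1$ ($z{\left(Z,O \right)} = \left(- \frac{1}{3}\right) \left(-3\right) = 1$)
$z^{2}{\left(2,f{\left(6 \right)} \right)} = 1^{2} = 1$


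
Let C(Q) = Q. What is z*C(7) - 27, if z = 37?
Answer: 232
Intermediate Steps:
z*C(7) - 27 = 37*7 - 27 = 259 - 27 = 232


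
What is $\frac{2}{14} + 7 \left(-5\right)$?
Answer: $- \frac{244}{7} \approx -34.857$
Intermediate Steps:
$\frac{2}{14} + 7 \left(-5\right) = 2 \cdot \frac{1}{14} - 35 = \frac{1}{7} - 35 = - \frac{244}{7}$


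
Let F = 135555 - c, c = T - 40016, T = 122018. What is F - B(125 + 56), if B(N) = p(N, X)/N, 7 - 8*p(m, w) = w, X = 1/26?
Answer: 11139023/208 ≈ 53553.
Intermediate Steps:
X = 1/26 ≈ 0.038462
p(m, w) = 7/8 - w/8
B(N) = 181/(208*N) (B(N) = (7/8 - 1/8*1/26)/N = (7/8 - 1/208)/N = 181/(208*N))
c = 82002 (c = 122018 - 40016 = 82002)
F = 53553 (F = 135555 - 1*82002 = 135555 - 82002 = 53553)
F - B(125 + 56) = 53553 - 181/(208*(125 + 56)) = 53553 - 181/(208*181) = 53553 - 1*1/208 = 53553 - 1/208 = 11139023/208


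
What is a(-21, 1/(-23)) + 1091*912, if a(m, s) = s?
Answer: 22884815/23 ≈ 9.9499e+5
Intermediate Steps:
a(-21, 1/(-23)) + 1091*912 = 1/(-23) + 1091*912 = -1/23 + 994992 = 22884815/23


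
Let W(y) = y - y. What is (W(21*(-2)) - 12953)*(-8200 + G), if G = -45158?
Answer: 691146174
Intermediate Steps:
W(y) = 0
(W(21*(-2)) - 12953)*(-8200 + G) = (0 - 12953)*(-8200 - 45158) = -12953*(-53358) = 691146174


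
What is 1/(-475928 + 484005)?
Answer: 1/8077 ≈ 0.00012381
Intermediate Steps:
1/(-475928 + 484005) = 1/8077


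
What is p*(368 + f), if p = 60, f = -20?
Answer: 20880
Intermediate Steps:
p*(368 + f) = 60*(368 - 20) = 60*348 = 20880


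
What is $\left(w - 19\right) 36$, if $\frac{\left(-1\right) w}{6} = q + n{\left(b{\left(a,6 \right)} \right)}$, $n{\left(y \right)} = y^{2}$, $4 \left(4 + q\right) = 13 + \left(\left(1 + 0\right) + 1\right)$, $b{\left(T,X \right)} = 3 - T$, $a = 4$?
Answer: $-846$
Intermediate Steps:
$q = - \frac{1}{4}$ ($q = -4 + \frac{13 + \left(\left(1 + 0\right) + 1\right)}{4} = -4 + \frac{13 + \left(1 + 1\right)}{4} = -4 + \frac{13 + 2}{4} = -4 + \frac{1}{4} \cdot 15 = -4 + \frac{15}{4} = - \frac{1}{4} \approx -0.25$)
$w = - \frac{9}{2}$ ($w = - 6 \left(- \frac{1}{4} + \left(3 - 4\right)^{2}\right) = - 6 \left(- \frac{1}{4} + \left(-1\right)^{2}\right) = - 6 \left(- \frac{1}{4} + 1\right) = \left(-6\right) \frac{3}{4} = - \frac{9}{2} \approx -4.5$)
$\left(w - 19\right) 36 = \left(- \frac{9}{2} - 19\right) 36 = \left(- \frac{47}{2}\right) 36 = -846$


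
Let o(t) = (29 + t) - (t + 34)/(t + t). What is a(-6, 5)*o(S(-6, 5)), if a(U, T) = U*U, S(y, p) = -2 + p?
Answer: 930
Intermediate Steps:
o(t) = 29 + t - (34 + t)/(2*t) (o(t) = (29 + t) - (34 + t)/(2*t) = 29 + t - (34 + t)/(2*t))
a(U, T) = U**2
a(-6, 5)*o(S(-6, 5)) = (-6)**2*(57/2 + (-2 + 5) - 17/(-2 + 5)) = 36*(57/2 + 3 - 17/3) = 36*(155/6) = 930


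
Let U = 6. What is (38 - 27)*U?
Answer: 66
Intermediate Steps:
(38 - 27)*U = (38 - 27)*6 = 11*6 = 66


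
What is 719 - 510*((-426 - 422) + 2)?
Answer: 432179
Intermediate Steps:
719 - 510*((-426 - 422) + 2) = 719 - 510*(-848 + 2) = 719 - 510*(-846) = 719 + 431460 = 432179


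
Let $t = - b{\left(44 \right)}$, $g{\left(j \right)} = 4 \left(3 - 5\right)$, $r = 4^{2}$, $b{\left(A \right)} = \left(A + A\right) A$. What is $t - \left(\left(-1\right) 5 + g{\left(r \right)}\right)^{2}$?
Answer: $-4041$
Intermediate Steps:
$b{\left(A \right)} = 2 A^{2}$ ($b{\left(A \right)} = 2 A A = 2 A^{2}$)
$r = 16$
$g{\left(j \right)} = -8$ ($g{\left(j \right)} = 4 \left(-2\right) = -8$)
$t = -3872$ ($t = - 2 \cdot 44^{2} = - 2 \cdot 1936 = \left(-1\right) 3872 = -3872$)
$t - \left(\left(-1\right) 5 + g{\left(r \right)}\right)^{2} = -3872 - \left(\left(-1\right) 5 - 8\right)^{2} = -3872 - \left(-5 - 8\right)^{2} = -3872 - \left(-13\right)^{2} = -3872 - 169 = -4041$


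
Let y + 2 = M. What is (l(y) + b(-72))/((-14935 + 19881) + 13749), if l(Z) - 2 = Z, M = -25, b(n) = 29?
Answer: 4/18695 ≈ 0.00021396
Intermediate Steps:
y = -27 (y = -2 - 25 = -27)
l(Z) = 2 + Z
(l(y) + b(-72))/((-14935 + 19881) + 13749) = ((2 - 27) + 29)/((-14935 + 19881) + 13749) = (-25 + 29)/(4946 + 13749) = 4/18695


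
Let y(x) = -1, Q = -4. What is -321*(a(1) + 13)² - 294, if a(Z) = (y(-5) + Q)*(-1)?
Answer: -104298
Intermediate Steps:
a(Z) = 5 (a(Z) = (-1 - 4)*(-1) = -5*(-1) = 5)
-321*(a(1) + 13)² - 294 = -321*(5 + 13)² - 294 = -321*18² - 294 = -321*324 - 294 = -104004 - 294 = -104298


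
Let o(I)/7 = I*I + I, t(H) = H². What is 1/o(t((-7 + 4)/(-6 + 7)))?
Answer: 1/630 ≈ 0.0015873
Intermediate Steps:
o(I) = 7*I + 7*I² (o(I) = 7*(I*I + I) = 7*(I² + I) = 7*(I + I²) = 7*I + 7*I²)
1/o(t((-7 + 4)/(-6 + 7))) = 1/(7*((-7 + 4)/(-6 + 7))²*(1 + ((-7 + 4)/(-6 + 7))²)) = 1/(7*(-3/1)²*(1 + (-3/1)²)) = 1/(7*(-3*1)²*(1 + (-3*1)²)) = 1/(7*(-3)²*(1 + (-3)²)) = 1/(7*9*(1 + 9)) = 1/(7*9*10) = 1/630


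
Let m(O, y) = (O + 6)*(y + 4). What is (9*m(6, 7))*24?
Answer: 28512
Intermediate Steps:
m(O, y) = (4 + y)*(6 + O) (m(O, y) = (6 + O)*(4 + y) = (4 + y)*(6 + O))
(9*m(6, 7))*24 = (9*(24 + 4*6 + 6*7 + 6*7))*24 = (9*(24 + 24 + 42 + 42))*24 = (9*132)*24 = 1188*24 = 28512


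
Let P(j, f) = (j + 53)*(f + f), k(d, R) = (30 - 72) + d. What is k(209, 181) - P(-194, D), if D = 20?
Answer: 5807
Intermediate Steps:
k(d, R) = -42 + d
P(j, f) = 2*f*(53 + j) (P(j, f) = (53 + j)*(2*f) = 2*f*(53 + j))
k(209, 181) - P(-194, D) = (-42 + 209) - 2*20*(53 - 194) = 167 - 2*20*(-141) = 167 - 1*(-5640) = 167 + 5640 = 5807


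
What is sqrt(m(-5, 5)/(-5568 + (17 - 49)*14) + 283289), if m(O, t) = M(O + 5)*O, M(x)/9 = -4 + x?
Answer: sqrt(40050261434)/376 ≈ 532.25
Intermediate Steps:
M(x) = -36 + 9*x (M(x) = 9*(-4 + x) = -36 + 9*x)
m(O, t) = O*(9 + 9*O) (m(O, t) = (-36 + 9*(O + 5))*O = (-36 + 9*(5 + O))*O = (-36 + (45 + 9*O))*O = (9 + 9*O)*O = O*(9 + 9*O))
sqrt(m(-5, 5)/(-5568 + (17 - 49)*14) + 283289) = sqrt((9*(-5)*(1 - 5))/(-5568 + (17 - 49)*14) + 283289) = sqrt((9*(-5)*(-4))/(-5568 - 32*14) + 283289) = sqrt(180/(-5568 - 448) + 283289) = sqrt(180/(-6016) + 283289) = sqrt(-1/6016*180 + 283289) = sqrt(-45/1504 + 283289) = sqrt(426066611/1504) = sqrt(40050261434)/376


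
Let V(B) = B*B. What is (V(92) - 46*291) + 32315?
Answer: 27393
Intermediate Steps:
V(B) = B²
(V(92) - 46*291) + 32315 = (92² - 46*291) + 32315 = (8464 - 13386) + 32315 = -4922 + 32315 = 27393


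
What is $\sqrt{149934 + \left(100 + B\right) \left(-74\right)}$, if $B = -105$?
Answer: $4 \sqrt{9394} \approx 387.69$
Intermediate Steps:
$\sqrt{149934 + \left(100 + B\right) \left(-74\right)} = \sqrt{149934 + \left(100 - 105\right) \left(-74\right)} = \sqrt{149934 - -370} = \sqrt{149934 + 370} = \sqrt{150304} = 4 \sqrt{9394}$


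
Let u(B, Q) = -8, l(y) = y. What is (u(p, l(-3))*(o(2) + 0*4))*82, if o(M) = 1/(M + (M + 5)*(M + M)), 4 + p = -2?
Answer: -328/15 ≈ -21.867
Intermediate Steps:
p = -6 (p = -4 - 2 = -6)
o(M) = 1/(M + 2*M*(5 + M)) (o(M) = 1/(M + (5 + M)*(2*M)) = 1/(M + 2*M*(5 + M)))
(u(p, l(-3))*(o(2) + 0*4))*82 = -8*(1/(2*(11 + 2*2)) + 0*4)*82 = -8*(1/(2*(11 + 4)) + 0)*82 = -8*((½)/15 + 0)*82 = -8*((½)*(1/15) + 0)*82 = -8*(1/30 + 0)*82 = -8*1/30*82 = -4/15*82 = -328/15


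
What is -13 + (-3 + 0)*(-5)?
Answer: 2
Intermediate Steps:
-13 + (-3 + 0)*(-5) = -13 - 3*(-5) = -13 + 15 = 2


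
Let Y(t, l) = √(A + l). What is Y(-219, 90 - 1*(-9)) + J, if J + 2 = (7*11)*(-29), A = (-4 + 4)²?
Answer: -2235 + 3*√11 ≈ -2225.1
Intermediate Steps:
A = 0 (A = 0² = 0)
J = -2235 (J = -2 + (7*11)*(-29) = -2 + 77*(-29) = -2 - 2233 = -2235)
Y(t, l) = √l (Y(t, l) = √(0 + l) = √l)
Y(-219, 90 - 1*(-9)) + J = √(90 - 1*(-9)) - 2235 = √(90 + 9) - 2235 = √99 - 2235 = 3*√11 - 2235 = -2235 + 3*√11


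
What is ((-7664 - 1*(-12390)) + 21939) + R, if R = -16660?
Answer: 10005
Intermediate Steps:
((-7664 - 1*(-12390)) + 21939) + R = ((-7664 - 1*(-12390)) + 21939) - 16660 = ((-7664 + 12390) + 21939) - 16660 = (4726 + 21939) - 16660 = 26665 - 16660 = 10005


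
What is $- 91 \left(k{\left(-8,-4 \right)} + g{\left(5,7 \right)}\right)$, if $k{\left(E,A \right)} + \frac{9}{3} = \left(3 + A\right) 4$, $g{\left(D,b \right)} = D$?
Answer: $182$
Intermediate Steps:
$k{\left(E,A \right)} = 9 + 4 A$ ($k{\left(E,A \right)} = -3 + \left(3 + A\right) 4 = -3 + \left(12 + 4 A\right) = 9 + 4 A$)
$- 91 \left(k{\left(-8,-4 \right)} + g{\left(5,7 \right)}\right) = - 91 \left(\left(9 + 4 \left(-4\right)\right) + 5\right) = - 91 \left(\left(9 - 16\right) + 5\right) = - 91 \left(-7 + 5\right) = \left(-91\right) \left(-2\right) = 182$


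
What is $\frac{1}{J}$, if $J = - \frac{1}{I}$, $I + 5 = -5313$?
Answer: $5318$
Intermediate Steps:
$I = -5318$ ($I = -5 - 5313 = -5318$)
$J = \frac{1}{5318}$ ($J = - \frac{1}{-5318} = \left(-1\right) \left(- \frac{1}{5318}\right) = \frac{1}{5318} \approx 0.00018804$)
$\frac{1}{J} = \frac{1}{\frac{1}{5318}} = 5318$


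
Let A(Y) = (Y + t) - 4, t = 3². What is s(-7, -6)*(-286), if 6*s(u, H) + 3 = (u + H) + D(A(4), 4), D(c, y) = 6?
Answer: 1430/3 ≈ 476.67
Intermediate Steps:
t = 9
A(Y) = 5 + Y (A(Y) = (Y + 9) - 4 = (9 + Y) - 4 = 5 + Y)
s(u, H) = ½ + H/6 + u/6 (s(u, H) = -½ + ((u + H) + 6)/6 = -½ + ((H + u) + 6)/6 = -½ + (6 + H + u)/6 = -½ + (1 + H/6 + u/6) = ½ + H/6 + u/6)
s(-7, -6)*(-286) = (½ + (⅙)*(-6) + (⅙)*(-7))*(-286) = (½ - 1 - 7/6)*(-286) = -5/3*(-286) = 1430/3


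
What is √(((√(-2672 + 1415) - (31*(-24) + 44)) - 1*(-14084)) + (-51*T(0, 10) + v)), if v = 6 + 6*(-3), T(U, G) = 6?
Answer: √(14466 + I*√1257) ≈ 120.27 + 0.1474*I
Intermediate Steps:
v = -12 (v = 6 - 18 = -12)
√(((√(-2672 + 1415) - (31*(-24) + 44)) - 1*(-14084)) + (-51*T(0, 10) + v)) = √(((√(-2672 + 1415) - (31*(-24) + 44)) - 1*(-14084)) + (-51*6 - 12)) = √(((√(-1257) - (-744 + 44)) + 14084) + (-306 - 12)) = √(((I*√1257 - 1*(-700)) + 14084) - 318) = √(((I*√1257 + 700) + 14084) - 318) = √(((700 + I*√1257) + 14084) - 318) = √((14784 + I*√1257) - 318) = √(14466 + I*√1257)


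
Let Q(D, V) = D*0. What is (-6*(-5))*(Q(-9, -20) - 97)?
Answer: -2910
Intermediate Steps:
Q(D, V) = 0
(-6*(-5))*(Q(-9, -20) - 97) = (-6*(-5))*(0 - 97) = 30*(-97) = -2910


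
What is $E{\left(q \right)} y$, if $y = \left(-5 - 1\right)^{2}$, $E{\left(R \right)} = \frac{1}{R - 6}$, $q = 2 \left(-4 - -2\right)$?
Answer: $- \frac{18}{5} \approx -3.6$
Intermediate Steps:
$q = -4$ ($q = 2 \left(-4 + 2\right) = 2 \left(-2\right) = -4$)
$E{\left(R \right)} = \frac{1}{-6 + R}$
$y = 36$ ($y = \left(-6\right)^{2} = 36$)
$E{\left(q \right)} y = \frac{1}{-6 - 4} \cdot 36 = \frac{1}{-10} \cdot 36 = \left(- \frac{1}{10}\right) 36 = - \frac{18}{5}$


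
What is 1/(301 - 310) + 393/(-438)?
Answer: -1325/1314 ≈ -1.0084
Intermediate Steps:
1/(301 - 310) + 393/(-438) = 1/(-9) + 393*(-1/438) = -⅑ - 131/146 = -1325/1314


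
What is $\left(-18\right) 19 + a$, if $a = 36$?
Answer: $-306$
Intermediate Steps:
$\left(-18\right) 19 + a = \left(-18\right) 19 + 36 = -342 + 36 = -306$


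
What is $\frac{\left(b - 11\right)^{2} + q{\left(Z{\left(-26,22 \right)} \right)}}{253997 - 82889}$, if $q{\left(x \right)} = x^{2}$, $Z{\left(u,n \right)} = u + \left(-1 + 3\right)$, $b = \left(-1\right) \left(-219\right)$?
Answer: $\frac{10960}{42777} \approx 0.25621$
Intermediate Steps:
$b = 219$
$Z{\left(u,n \right)} = 2 + u$ ($Z{\left(u,n \right)} = u + 2 = 2 + u$)
$\frac{\left(b - 11\right)^{2} + q{\left(Z{\left(-26,22 \right)} \right)}}{253997 - 82889} = \frac{\left(219 - 11\right)^{2} + \left(2 - 26\right)^{2}}{253997 - 82889} = \frac{208^{2} + \left(-24\right)^{2}}{171108} = \left(43264 + 576\right) \frac{1}{171108} = 43840 \cdot \frac{1}{171108} = \frac{10960}{42777}$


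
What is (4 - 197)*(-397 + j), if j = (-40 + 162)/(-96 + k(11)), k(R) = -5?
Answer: 7762267/101 ≈ 76854.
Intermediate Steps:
j = -122/101 (j = (-40 + 162)/(-96 - 5) = 122/(-101) = 122*(-1/101) = -122/101 ≈ -1.2079)
(4 - 197)*(-397 + j) = (4 - 197)*(-397 - 122/101) = -193*(-40219/101) = 7762267/101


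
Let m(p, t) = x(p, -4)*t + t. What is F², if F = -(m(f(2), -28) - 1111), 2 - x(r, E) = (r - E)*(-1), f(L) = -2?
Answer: 1565001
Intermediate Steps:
x(r, E) = 2 + r - E (x(r, E) = 2 - (r - E)*(-1) = 2 - (E - r) = 2 + (r - E) = 2 + r - E)
m(p, t) = t + t*(6 + p) (m(p, t) = (2 + p - 1*(-4))*t + t = (2 + p + 4)*t + t = (6 + p)*t + t = t*(6 + p) + t = t + t*(6 + p))
F = 1251 (F = -(-28*(7 - 2) - 1111) = -(-28*5 - 1111) = -(-140 - 1111) = -1*(-1251) = 1251)
F² = 1251² = 1565001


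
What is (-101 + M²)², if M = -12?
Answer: 1849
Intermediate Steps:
(-101 + M²)² = (-101 + (-12)²)² = (-101 + 144)² = 43² = 1849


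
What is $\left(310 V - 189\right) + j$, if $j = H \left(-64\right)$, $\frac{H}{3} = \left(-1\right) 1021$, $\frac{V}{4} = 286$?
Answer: $550483$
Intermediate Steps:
$V = 1144$ ($V = 4 \cdot 286 = 1144$)
$H = -3063$ ($H = 3 \left(\left(-1\right) 1021\right) = 3 \left(-1021\right) = -3063$)
$j = 196032$ ($j = \left(-3063\right) \left(-64\right) = 196032$)
$\left(310 V - 189\right) + j = \left(310 \cdot 1144 - 189\right) + 196032 = \left(354640 - 189\right) + 196032 = 354451 + 196032 = 550483$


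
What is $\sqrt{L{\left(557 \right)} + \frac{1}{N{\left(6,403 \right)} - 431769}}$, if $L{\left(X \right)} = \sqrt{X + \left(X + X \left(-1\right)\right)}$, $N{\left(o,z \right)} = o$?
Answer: $\frac{\sqrt{-431763 + 186419288169 \sqrt{557}}}{431763} \approx 4.8581$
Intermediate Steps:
$L{\left(X \right)} = \sqrt{X}$ ($L{\left(X \right)} = \sqrt{X + \left(X - X\right)} = \sqrt{X + 0} = \sqrt{X}$)
$\sqrt{L{\left(557 \right)} + \frac{1}{N{\left(6,403 \right)} - 431769}} = \sqrt{\sqrt{557} + \frac{1}{6 - 431769}} = \sqrt{\sqrt{557} + \frac{1}{-431763}} = \sqrt{\sqrt{557} - \frac{1}{431763}} = \sqrt{- \frac{1}{431763} + \sqrt{557}}$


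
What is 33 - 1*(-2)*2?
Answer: 37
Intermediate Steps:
33 - 1*(-2)*2 = 33 + 2*2 = 33 + 4 = 37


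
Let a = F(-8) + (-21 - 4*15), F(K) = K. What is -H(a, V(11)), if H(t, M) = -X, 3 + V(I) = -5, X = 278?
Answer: 278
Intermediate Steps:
V(I) = -8 (V(I) = -3 - 5 = -8)
a = -89 (a = -8 + (-21 - 4*15) = -8 + (-21 - 60) = -8 - 81 = -89)
H(t, M) = -278 (H(t, M) = -1*278 = -278)
-H(a, V(11)) = -1*(-278) = 278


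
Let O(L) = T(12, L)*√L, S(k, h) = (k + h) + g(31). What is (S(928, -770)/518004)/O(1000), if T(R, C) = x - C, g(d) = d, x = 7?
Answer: -7*√10/1905103600 ≈ -1.1619e-8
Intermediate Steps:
S(k, h) = 31 + h + k (S(k, h) = (k + h) + 31 = (h + k) + 31 = 31 + h + k)
T(R, C) = 7 - C
O(L) = √L*(7 - L) (O(L) = (7 - L)*√L = √L*(7 - L))
(S(928, -770)/518004)/O(1000) = ((31 - 770 + 928)/518004)/((√1000*(7 - 1*1000))) = (189*(1/518004))/(((10*√10)*(7 - 1000))) = 21/(57556*(((10*√10)*(-993)))) = 21/(57556*((-9930*√10))) = 21*(-√10/99300)/57556 = -7*√10/1905103600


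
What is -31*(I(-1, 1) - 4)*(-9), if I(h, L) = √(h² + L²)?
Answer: -1116 + 279*√2 ≈ -721.43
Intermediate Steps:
I(h, L) = √(L² + h²)
-31*(I(-1, 1) - 4)*(-9) = -31*(√(1² + (-1)²) - 4)*(-9) = -31*(√(1 + 1) - 4)*(-9) = -31*(√2 - 4)*(-9) = -31*(-4 + √2)*(-9) = (124 - 31*√2)*(-9) = -1116 + 279*√2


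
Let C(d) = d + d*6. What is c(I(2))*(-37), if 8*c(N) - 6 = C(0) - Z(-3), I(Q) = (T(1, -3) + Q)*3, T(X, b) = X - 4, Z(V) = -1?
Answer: -259/8 ≈ -32.375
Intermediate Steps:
C(d) = 7*d (C(d) = d + 6*d = 7*d)
T(X, b) = -4 + X
I(Q) = -9 + 3*Q (I(Q) = ((-4 + 1) + Q)*3 = (-3 + Q)*3 = -9 + 3*Q)
c(N) = 7/8 (c(N) = ¾ + (7*0 - 1*(-1))/8 = ¾ + (0 + 1)/8 = ¾ + (⅛)*1 = ¾ + ⅛ = 7/8)
c(I(2))*(-37) = (7/8)*(-37) = -259/8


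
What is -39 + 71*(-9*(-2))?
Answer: 1239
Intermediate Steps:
-39 + 71*(-9*(-2)) = -39 + 71*18 = -39 + 1278 = 1239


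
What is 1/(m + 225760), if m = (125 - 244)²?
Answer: 1/239921 ≈ 4.1680e-6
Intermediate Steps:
m = 14161 (m = (-119)² = 14161)
1/(m + 225760) = 1/(14161 + 225760) = 1/239921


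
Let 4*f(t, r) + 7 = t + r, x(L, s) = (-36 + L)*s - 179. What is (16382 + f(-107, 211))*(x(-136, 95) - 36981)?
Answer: -877734375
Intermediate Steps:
x(L, s) = -179 + s*(-36 + L) (x(L, s) = s*(-36 + L) - 179 = -179 + s*(-36 + L))
f(t, r) = -7/4 + r/4 + t/4 (f(t, r) = -7/4 + (t + r)/4 = -7/4 + (r + t)/4 = -7/4 + (r/4 + t/4) = -7/4 + r/4 + t/4)
(16382 + f(-107, 211))*(x(-136, 95) - 36981) = (16382 + (-7/4 + (¼)*211 + (¼)*(-107)))*((-179 - 36*95 - 136*95) - 36981) = (16382 + (-7/4 + 211/4 - 107/4))*((-179 - 3420 - 12920) - 36981) = (16382 + 97/4)*(-16519 - 36981) = (65625/4)*(-53500) = -877734375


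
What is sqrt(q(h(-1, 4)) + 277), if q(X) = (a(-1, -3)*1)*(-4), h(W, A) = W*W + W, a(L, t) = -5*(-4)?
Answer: sqrt(197) ≈ 14.036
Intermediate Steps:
a(L, t) = 20
h(W, A) = W + W**2 (h(W, A) = W**2 + W = W + W**2)
q(X) = -80 (q(X) = (20*1)*(-4) = 20*(-4) = -80)
sqrt(q(h(-1, 4)) + 277) = sqrt(-80 + 277) = sqrt(197)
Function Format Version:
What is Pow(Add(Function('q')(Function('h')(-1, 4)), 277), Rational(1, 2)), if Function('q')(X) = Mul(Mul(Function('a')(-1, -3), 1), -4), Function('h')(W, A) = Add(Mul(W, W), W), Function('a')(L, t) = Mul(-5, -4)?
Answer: Pow(197, Rational(1, 2)) ≈ 14.036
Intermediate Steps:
Function('a')(L, t) = 20
Function('h')(W, A) = Add(W, Pow(W, 2)) (Function('h')(W, A) = Add(Pow(W, 2), W) = Add(W, Pow(W, 2)))
Function('q')(X) = -80 (Function('q')(X) = Mul(Mul(20, 1), -4) = Mul(20, -4) = -80)
Pow(Add(Function('q')(Function('h')(-1, 4)), 277), Rational(1, 2)) = Pow(Add(-80, 277), Rational(1, 2)) = Pow(197, Rational(1, 2))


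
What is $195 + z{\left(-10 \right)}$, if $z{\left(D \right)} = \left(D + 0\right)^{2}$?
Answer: $295$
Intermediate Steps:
$z{\left(D \right)} = D^{2}$
$195 + z{\left(-10 \right)} = 195 + \left(-10\right)^{2} = 195 + 100 = 295$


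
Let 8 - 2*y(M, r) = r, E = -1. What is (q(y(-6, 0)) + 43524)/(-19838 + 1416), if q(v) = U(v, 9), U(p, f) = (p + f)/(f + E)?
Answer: -348205/147376 ≈ -2.3627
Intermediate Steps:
U(p, f) = (f + p)/(-1 + f) (U(p, f) = (p + f)/(f - 1) = (f + p)/(-1 + f))
y(M, r) = 4 - r/2
q(v) = 9/8 + v/8 (q(v) = (9 + v)/(-1 + 9) = (9 + v)/8 = 9/8 + v/8)
(q(y(-6, 0)) + 43524)/(-19838 + 1416) = ((9/8 + (4 - ½*0)/8) + 43524)/(-19838 + 1416) = ((9/8 + (4 + 0)/8) + 43524)/(-18422) = ((9/8 + (⅛)*4) + 43524)*(-1/18422) = ((9/8 + ½) + 43524)*(-1/18422) = (13/8 + 43524)*(-1/18422) = (348205/8)*(-1/18422) = -348205/147376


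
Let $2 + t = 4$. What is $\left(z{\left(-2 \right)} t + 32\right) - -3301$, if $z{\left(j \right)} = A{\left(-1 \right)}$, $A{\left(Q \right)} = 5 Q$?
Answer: $3323$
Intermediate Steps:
$t = 2$ ($t = -2 + 4 = 2$)
$z{\left(j \right)} = -5$ ($z{\left(j \right)} = 5 \left(-1\right) = -5$)
$\left(z{\left(-2 \right)} t + 32\right) - -3301 = \left(\left(-5\right) 2 + 32\right) - -3301 = \left(-10 + 32\right) + 3301 = 22 + 3301 = 3323$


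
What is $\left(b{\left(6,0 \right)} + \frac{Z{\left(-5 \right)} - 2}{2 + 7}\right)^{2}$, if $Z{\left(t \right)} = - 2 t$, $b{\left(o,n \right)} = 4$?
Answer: $\frac{1936}{81} \approx 23.901$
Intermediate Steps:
$\left(b{\left(6,0 \right)} + \frac{Z{\left(-5 \right)} - 2}{2 + 7}\right)^{2} = \left(4 + \frac{\left(-2\right) \left(-5\right) - 2}{2 + 7}\right)^{2} = \left(4 + \frac{10 - 2}{9}\right)^{2} = \left(4 + 8 \cdot \frac{1}{9}\right)^{2} = \left(4 + \frac{8}{9}\right)^{2} = \left(\frac{44}{9}\right)^{2} = \frac{1936}{81}$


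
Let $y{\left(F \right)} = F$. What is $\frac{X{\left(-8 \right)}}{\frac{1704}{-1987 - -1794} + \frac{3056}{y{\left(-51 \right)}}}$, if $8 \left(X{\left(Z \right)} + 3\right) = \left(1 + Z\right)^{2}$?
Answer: $- \frac{246075}{5413696} \approx -0.045454$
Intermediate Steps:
$X{\left(Z \right)} = -3 + \frac{\left(1 + Z\right)^{2}}{8}$
$\frac{X{\left(-8 \right)}}{\frac{1704}{-1987 - -1794} + \frac{3056}{y{\left(-51 \right)}}} = \frac{-3 + \frac{\left(1 - 8\right)^{2}}{8}}{\frac{1704}{-1987 - -1794} + \frac{3056}{-51}} = \frac{-3 + \frac{\left(-7\right)^{2}}{8}}{\frac{1704}{-1987 + 1794} + 3056 \left(- \frac{1}{51}\right)} = \frac{-3 + \frac{1}{8} \cdot 49}{\frac{1704}{-193} - \frac{3056}{51}} = \frac{-3 + \frac{49}{8}}{1704 \left(- \frac{1}{193}\right) - \frac{3056}{51}} = \frac{25}{8 \left(- \frac{1704}{193} - \frac{3056}{51}\right)} = \frac{25}{8 \left(- \frac{676712}{9843}\right)} = \frac{25}{8} \left(- \frac{9843}{676712}\right) = - \frac{246075}{5413696}$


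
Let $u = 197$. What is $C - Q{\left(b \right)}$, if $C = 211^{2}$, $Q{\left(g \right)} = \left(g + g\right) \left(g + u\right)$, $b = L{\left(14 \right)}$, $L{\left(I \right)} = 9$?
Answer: $40813$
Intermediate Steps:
$b = 9$
$Q{\left(g \right)} = 2 g \left(197 + g\right)$ ($Q{\left(g \right)} = \left(g + g\right) \left(g + 197\right) = 2 g \left(197 + g\right)$)
$C = 44521$
$C - Q{\left(b \right)} = 44521 - 2 \cdot 9 \left(197 + 9\right) = 44521 - 2 \cdot 9 \cdot 206 = 44521 - 3708 = 40813$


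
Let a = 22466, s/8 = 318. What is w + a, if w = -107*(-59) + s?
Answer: 31323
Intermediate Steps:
s = 2544 (s = 8*318 = 2544)
w = 8857 (w = -107*(-59) + 2544 = 6313 + 2544 = 8857)
w + a = 8857 + 22466 = 31323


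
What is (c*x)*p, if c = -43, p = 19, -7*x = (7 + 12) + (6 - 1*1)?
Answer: 19608/7 ≈ 2801.1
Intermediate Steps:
x = -24/7 (x = -((7 + 12) + (6 - 1*1))/7 = -(19 + (6 - 1))/7 = -(19 + 5)/7 = -⅐*24 = -24/7 ≈ -3.4286)
(c*x)*p = -43*(-24/7)*19 = (1032/7)*19 = 19608/7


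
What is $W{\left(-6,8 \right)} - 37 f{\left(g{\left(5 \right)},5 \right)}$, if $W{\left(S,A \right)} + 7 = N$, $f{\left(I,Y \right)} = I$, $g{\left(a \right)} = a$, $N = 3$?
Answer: $-189$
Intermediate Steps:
$W{\left(S,A \right)} = -4$ ($W{\left(S,A \right)} = -7 + 3 = -4$)
$W{\left(-6,8 \right)} - 37 f{\left(g{\left(5 \right)},5 \right)} = -4 - 185 = -189$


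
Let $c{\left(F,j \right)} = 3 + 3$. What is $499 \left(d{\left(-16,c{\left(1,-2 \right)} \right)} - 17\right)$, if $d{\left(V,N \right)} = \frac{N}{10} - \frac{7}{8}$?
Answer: $- \frac{344809}{40} \approx -8620.2$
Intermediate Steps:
$c{\left(F,j \right)} = 6$
$d{\left(V,N \right)} = - \frac{7}{8} + \frac{N}{10}$ ($d{\left(V,N \right)} = N \frac{1}{10} - \frac{7}{8} = \frac{N}{10} - \frac{7}{8} = - \frac{7}{8} + \frac{N}{10}$)
$499 \left(d{\left(-16,c{\left(1,-2 \right)} \right)} - 17\right) = 499 \left(\left(- \frac{7}{8} + \frac{1}{10} \cdot 6\right) - 17\right) = 499 \left(\left(- \frac{7}{8} + \frac{3}{5}\right) - 17\right) = 499 \left(- \frac{11}{40} - 17\right) = 499 \left(- \frac{691}{40}\right) = - \frac{344809}{40}$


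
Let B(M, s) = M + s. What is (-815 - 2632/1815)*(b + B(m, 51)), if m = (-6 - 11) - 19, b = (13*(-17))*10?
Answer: 650535223/363 ≈ 1.7921e+6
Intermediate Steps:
b = -2210 (b = -221*10 = -2210)
m = -36 (m = -17 - 19 = -36)
(-815 - 2632/1815)*(b + B(m, 51)) = (-815 - 2632/1815)*(-2210 + (-36 + 51)) = (-815 - 2632*1/1815)*(-2210 + 15) = (-815 - 2632/1815)*(-2195) = -1481857/1815*(-2195) = 650535223/363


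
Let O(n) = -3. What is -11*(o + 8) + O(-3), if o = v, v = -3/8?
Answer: -695/8 ≈ -86.875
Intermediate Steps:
v = -3/8 (v = -3*⅛ = -3/8 ≈ -0.37500)
o = -3/8 ≈ -0.37500
-11*(o + 8) + O(-3) = -11*(-3/8 + 8) - 3 = -11*61/8 - 3 = -671/8 - 3 = -695/8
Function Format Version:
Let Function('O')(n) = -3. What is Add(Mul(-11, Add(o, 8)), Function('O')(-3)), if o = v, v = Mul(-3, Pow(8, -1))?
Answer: Rational(-695, 8) ≈ -86.875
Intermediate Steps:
v = Rational(-3, 8) (v = Mul(-3, Rational(1, 8)) = Rational(-3, 8) ≈ -0.37500)
o = Rational(-3, 8) ≈ -0.37500
Add(Mul(-11, Add(o, 8)), Function('O')(-3)) = Add(Mul(-11, Add(Rational(-3, 8), 8)), -3) = Add(Mul(-11, Rational(61, 8)), -3) = Add(Rational(-671, 8), -3) = Rational(-695, 8)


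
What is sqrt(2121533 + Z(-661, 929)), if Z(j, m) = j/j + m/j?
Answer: sqrt(926942142745)/661 ≈ 1456.5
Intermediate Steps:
Z(j, m) = 1 + m/j
sqrt(2121533 + Z(-661, 929)) = sqrt(2121533 + (-661 + 929)/(-661)) = sqrt(2121533 - 1/661*268) = sqrt(2121533 - 268/661) = sqrt(1402333045/661) = sqrt(926942142745)/661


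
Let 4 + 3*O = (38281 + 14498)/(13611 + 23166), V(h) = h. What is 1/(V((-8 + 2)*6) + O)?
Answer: -12259/451805 ≈ -0.027133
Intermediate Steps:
O = -10481/12259 (O = -4/3 + ((38281 + 14498)/(13611 + 23166))/3 = -4/3 + (52779/36777)/3 = -4/3 + (52779*(1/36777))/3 = -4/3 + (⅓)*(17593/12259) = -4/3 + 17593/36777 = -10481/12259 ≈ -0.85496)
1/(V((-8 + 2)*6) + O) = 1/((-8 + 2)*6 - 10481/12259) = 1/(-6*6 - 10481/12259) = 1/(-36 - 10481/12259) = 1/(-451805/12259) = -12259/451805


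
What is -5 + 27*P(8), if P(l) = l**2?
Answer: 1723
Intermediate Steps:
-5 + 27*P(8) = -5 + 27*8**2 = -5 + 27*64 = -5 + 1728 = 1723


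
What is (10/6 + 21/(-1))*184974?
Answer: -3576164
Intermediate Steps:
(10/6 + 21/(-1))*184974 = (10*(⅙) + 21*(-1))*184974 = (5/3 - 21)*184974 = -58/3*184974 = -3576164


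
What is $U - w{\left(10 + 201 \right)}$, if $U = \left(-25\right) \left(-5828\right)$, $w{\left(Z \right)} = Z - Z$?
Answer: $145700$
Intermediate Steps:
$w{\left(Z \right)} = 0$
$U = 145700$
$U - w{\left(10 + 201 \right)} = 145700 - 0 = 145700 + 0 = 145700$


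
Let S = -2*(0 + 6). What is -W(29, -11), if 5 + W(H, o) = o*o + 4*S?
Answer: -68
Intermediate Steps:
S = -12 (S = -2*6 = -12)
W(H, o) = -53 + o² (W(H, o) = -5 + (o*o + 4*(-12)) = -5 + (o² - 48) = -5 + (-48 + o²) = -53 + o²)
-W(29, -11) = -(-53 + (-11)²) = -(-53 + 121) = -1*68 = -68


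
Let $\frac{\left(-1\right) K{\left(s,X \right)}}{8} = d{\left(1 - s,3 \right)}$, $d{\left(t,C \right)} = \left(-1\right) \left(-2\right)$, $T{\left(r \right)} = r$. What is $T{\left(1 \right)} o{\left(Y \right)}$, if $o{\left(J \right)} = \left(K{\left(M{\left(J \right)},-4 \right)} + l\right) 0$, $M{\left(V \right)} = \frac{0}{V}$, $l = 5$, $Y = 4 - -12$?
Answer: $0$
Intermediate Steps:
$Y = 16$ ($Y = 4 + 12 = 16$)
$M{\left(V \right)} = 0$
$d{\left(t,C \right)} = 2$
$K{\left(s,X \right)} = -16$ ($K{\left(s,X \right)} = \left(-8\right) 2 = -16$)
$o{\left(J \right)} = 0$ ($o{\left(J \right)} = \left(-16 + 5\right) 0 = \left(-11\right) 0 = 0$)
$T{\left(1 \right)} o{\left(Y \right)} = 1 \cdot 0 = 0$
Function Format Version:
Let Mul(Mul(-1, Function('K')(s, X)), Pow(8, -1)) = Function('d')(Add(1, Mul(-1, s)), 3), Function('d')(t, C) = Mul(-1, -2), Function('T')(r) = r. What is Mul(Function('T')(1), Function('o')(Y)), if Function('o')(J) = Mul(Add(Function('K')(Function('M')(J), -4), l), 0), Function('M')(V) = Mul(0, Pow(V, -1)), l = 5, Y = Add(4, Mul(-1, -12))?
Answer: 0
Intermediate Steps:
Y = 16 (Y = Add(4, 12) = 16)
Function('M')(V) = 0
Function('d')(t, C) = 2
Function('K')(s, X) = -16 (Function('K')(s, X) = Mul(-8, 2) = -16)
Function('o')(J) = 0 (Function('o')(J) = Mul(Add(-16, 5), 0) = Mul(-11, 0) = 0)
Mul(Function('T')(1), Function('o')(Y)) = Mul(1, 0) = 0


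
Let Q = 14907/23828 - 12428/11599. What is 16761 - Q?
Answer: 94541728567/5640428 ≈ 16761.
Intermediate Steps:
Q = -2514859/5640428 (Q = 14907*(1/23828) - 12428*1/11599 = 14907/23828 - 12428/11599 = -2514859/5640428 ≈ -0.44586)
16761 - Q = 16761 - 1*(-2514859/5640428) = 16761 + 2514859/5640428 = 94541728567/5640428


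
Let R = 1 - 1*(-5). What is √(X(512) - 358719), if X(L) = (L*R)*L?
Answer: 3*√134905 ≈ 1101.9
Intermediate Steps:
R = 6 (R = 1 + 5 = 6)
X(L) = 6*L² (X(L) = (L*6)*L = (6*L)*L = 6*L²)
√(X(512) - 358719) = √(6*512² - 358719) = √(6*262144 - 358719) = √(1572864 - 358719) = √1214145 = 3*√134905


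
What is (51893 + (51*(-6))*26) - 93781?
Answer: -49844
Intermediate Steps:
(51893 + (51*(-6))*26) - 93781 = (51893 - 306*26) - 93781 = (51893 - 7956) - 93781 = 43937 - 93781 = -49844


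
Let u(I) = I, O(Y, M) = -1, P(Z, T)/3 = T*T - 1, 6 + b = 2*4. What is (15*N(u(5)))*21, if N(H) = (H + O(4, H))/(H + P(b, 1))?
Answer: 252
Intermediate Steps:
b = 2 (b = -6 + 2*4 = -6 + 8 = 2)
P(Z, T) = -3 + 3*T**2 (P(Z, T) = 3*(T*T - 1) = 3*(T**2 - 1) = 3*(-1 + T**2) = -3 + 3*T**2)
N(H) = (-1 + H)/H (N(H) = (H - 1)/(H + (-3 + 3*1**2)) = (-1 + H)/(H + (-3 + 3*1)) = (-1 + H)/(H + (-3 + 3)) = (-1 + H)/(H + 0) = (-1 + H)/H)
(15*N(u(5)))*21 = (15*((-1 + 5)/5))*21 = (15*((1/5)*4))*21 = (15*(4/5))*21 = 12*21 = 252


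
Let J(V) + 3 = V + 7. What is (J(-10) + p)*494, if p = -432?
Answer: -216372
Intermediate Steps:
J(V) = 4 + V (J(V) = -3 + (V + 7) = -3 + (7 + V) = 4 + V)
(J(-10) + p)*494 = ((4 - 10) - 432)*494 = (-6 - 432)*494 = -438*494 = -216372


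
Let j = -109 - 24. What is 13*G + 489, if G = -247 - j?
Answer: -993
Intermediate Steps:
j = -133
G = -114 (G = -247 - 1*(-133) = -247 + 133 = -114)
13*G + 489 = 13*(-114) + 489 = -1482 + 489 = -993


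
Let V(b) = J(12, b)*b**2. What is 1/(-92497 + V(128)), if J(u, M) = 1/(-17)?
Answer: -17/1588833 ≈ -1.0700e-5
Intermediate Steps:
J(u, M) = -1/17
V(b) = -b**2/17
1/(-92497 + V(128)) = 1/(-92497 - 1/17*128**2) = 1/(-92497 - 1/17*16384) = 1/(-92497 - 16384/17) = 1/(-1588833/17) = -17/1588833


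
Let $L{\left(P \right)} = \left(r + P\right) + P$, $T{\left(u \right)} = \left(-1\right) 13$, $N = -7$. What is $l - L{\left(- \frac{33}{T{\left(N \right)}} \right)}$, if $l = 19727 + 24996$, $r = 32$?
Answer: $\frac{580917}{13} \approx 44686.0$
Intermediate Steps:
$T{\left(u \right)} = -13$
$l = 44723$
$L{\left(P \right)} = 32 + 2 P$ ($L{\left(P \right)} = \left(32 + P\right) + P = 32 + 2 P$)
$l - L{\left(- \frac{33}{T{\left(N \right)}} \right)} = 44723 - \left(32 + 2 \left(- \frac{33}{-13}\right)\right) = 44723 - \left(32 + 2 \left(\left(-33\right) \left(- \frac{1}{13}\right)\right)\right) = 44723 - \left(32 + 2 \cdot \frac{33}{13}\right) = 44723 - \left(32 + \frac{66}{13}\right) = 44723 - \frac{482}{13} = \frac{580917}{13}$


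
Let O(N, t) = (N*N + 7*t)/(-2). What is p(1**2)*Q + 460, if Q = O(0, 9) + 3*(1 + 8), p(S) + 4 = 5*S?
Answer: 911/2 ≈ 455.50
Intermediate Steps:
p(S) = -4 + 5*S
O(N, t) = -7*t/2 - N**2/2 (O(N, t) = (N**2 + 7*t)*(-1/2) = -7*t/2 - N**2/2)
Q = -9/2 (Q = (-7/2*9 - 1/2*0**2) + 3*(1 + 8) = (-63/2 - 1/2*0) + 3*9 = (-63/2 + 0) + 27 = -63/2 + 27 = -9/2 ≈ -4.5000)
p(1**2)*Q + 460 = (-4 + 5*1**2)*(-9/2) + 460 = (-4 + 5*1)*(-9/2) + 460 = (-4 + 5)*(-9/2) + 460 = 1*(-9/2) + 460 = -9/2 + 460 = 911/2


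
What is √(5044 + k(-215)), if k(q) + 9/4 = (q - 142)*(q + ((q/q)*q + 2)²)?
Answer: 7*I*√1315505/2 ≈ 4014.3*I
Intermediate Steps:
k(q) = -9/4 + (-142 + q)*(q + (2 + q)²) (k(q) = -9/4 + (q - 142)*(q + ((q/q)*q + 2)²) = -9/4 + (-142 + q)*(q + (1*q + 2)²) = -9/4 + (-142 + q)*(q + (q + 2)²) = -9/4 + (-142 + q)*(q + (2 + q)²))
√(5044 + k(-215)) = √(5044 + (-2281/4 + (-215)³ - 706*(-215) - 137*(-215)²)) = √(5044 + (-2281/4 - 9938375 + 151790 - 137*46225)) = √(5044 + (-2281/4 - 9938375 + 151790 - 6332825)) = √(5044 - 64479921/4) = √(-64459745/4) = 7*I*√1315505/2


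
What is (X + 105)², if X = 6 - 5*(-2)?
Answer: 14641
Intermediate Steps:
X = 16 (X = 6 + 10 = 16)
(X + 105)² = (16 + 105)² = 121² = 14641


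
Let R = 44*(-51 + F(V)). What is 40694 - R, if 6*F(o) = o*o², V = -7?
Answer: 136360/3 ≈ 45453.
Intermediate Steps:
F(o) = o³/6 (F(o) = (o*o²)/6 = o³/6)
R = -14278/3 (R = 44*(-51 + (⅙)*(-7)³) = 44*(-51 + (⅙)*(-343)) = 44*(-51 - 343/6) = 44*(-649/6) = -14278/3 ≈ -4759.3)
40694 - R = 40694 - 1*(-14278/3) = 40694 + 14278/3 = 136360/3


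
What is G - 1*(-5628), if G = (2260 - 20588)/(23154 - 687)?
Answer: 126425948/22467 ≈ 5627.2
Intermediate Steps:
G = -18328/22467 ≈ -0.81577
G - 1*(-5628) = -18328/22467 - 1*(-5628) = -18328/22467 + 5628 = 126425948/22467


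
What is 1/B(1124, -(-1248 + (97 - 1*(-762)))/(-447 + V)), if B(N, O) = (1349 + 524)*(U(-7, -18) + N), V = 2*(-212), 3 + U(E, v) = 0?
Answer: 1/2099633 ≈ 4.7627e-7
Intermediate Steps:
U(E, v) = -3 (U(E, v) = -3 + 0 = -3)
V = -424
B(N, O) = -5619 + 1873*N (B(N, O) = (1349 + 524)*(-3 + N) = 1873*(-3 + N) = -5619 + 1873*N)
1/B(1124, -(-1248 + (97 - 1*(-762)))/(-447 + V)) = 1/(-5619 + 1873*1124) = 1/(-5619 + 2105252) = 1/2099633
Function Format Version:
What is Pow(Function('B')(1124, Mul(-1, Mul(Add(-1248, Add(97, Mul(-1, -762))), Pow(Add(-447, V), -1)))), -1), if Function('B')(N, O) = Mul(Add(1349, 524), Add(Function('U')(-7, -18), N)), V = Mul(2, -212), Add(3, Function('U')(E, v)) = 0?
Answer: Rational(1, 2099633) ≈ 4.7627e-7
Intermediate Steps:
Function('U')(E, v) = -3 (Function('U')(E, v) = Add(-3, 0) = -3)
V = -424
Function('B')(N, O) = Add(-5619, Mul(1873, N)) (Function('B')(N, O) = Mul(Add(1349, 524), Add(-3, N)) = Mul(1873, Add(-3, N)) = Add(-5619, Mul(1873, N)))
Pow(Function('B')(1124, Mul(-1, Mul(Add(-1248, Add(97, Mul(-1, -762))), Pow(Add(-447, V), -1)))), -1) = Pow(Add(-5619, Mul(1873, 1124)), -1) = Pow(Add(-5619, 2105252), -1) = Pow(2099633, -1) = Rational(1, 2099633)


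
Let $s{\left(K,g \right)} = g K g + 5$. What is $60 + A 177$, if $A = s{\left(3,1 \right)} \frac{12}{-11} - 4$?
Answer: $- \frac{24120}{11} \approx -2192.7$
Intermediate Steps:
$s{\left(K,g \right)} = 5 + K g^{2}$ ($s{\left(K,g \right)} = K g g + 5 = K g^{2} + 5 = 5 + K g^{2}$)
$A = - \frac{140}{11}$ ($A = \left(5 + 3 \cdot 1^{2}\right) \frac{12}{-11} - 4 = \left(5 + 3 \cdot 1\right) 12 \left(- \frac{1}{11}\right) - 4 = \left(5 + 3\right) \left(- \frac{12}{11}\right) - 4 = 8 \left(- \frac{12}{11}\right) - 4 = - \frac{96}{11} - 4 = - \frac{140}{11} \approx -12.727$)
$60 + A 177 = 60 - \frac{24780}{11} = - \frac{24120}{11}$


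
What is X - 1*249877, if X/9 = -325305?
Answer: -3177622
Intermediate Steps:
X = -2927745 (X = 9*(-325305) = -2927745)
X - 1*249877 = -2927745 - 1*249877 = -2927745 - 249877 = -3177622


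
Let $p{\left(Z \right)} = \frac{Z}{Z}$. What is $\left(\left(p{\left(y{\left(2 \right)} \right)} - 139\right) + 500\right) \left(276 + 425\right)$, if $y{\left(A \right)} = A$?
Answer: $253762$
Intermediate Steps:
$p{\left(Z \right)} = 1$
$\left(\left(p{\left(y{\left(2 \right)} \right)} - 139\right) + 500\right) \left(276 + 425\right) = \left(\left(1 - 139\right) + 500\right) \left(276 + 425\right) = \left(-138 + 500\right) 701 = 362 \cdot 701 = 253762$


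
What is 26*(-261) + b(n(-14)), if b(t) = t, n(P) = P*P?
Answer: -6590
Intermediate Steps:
n(P) = P²
26*(-261) + b(n(-14)) = 26*(-261) + (-14)² = -6786 + 196 = -6590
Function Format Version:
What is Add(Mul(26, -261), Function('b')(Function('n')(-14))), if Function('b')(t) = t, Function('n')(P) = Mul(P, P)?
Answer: -6590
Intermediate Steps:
Function('n')(P) = Pow(P, 2)
Add(Mul(26, -261), Function('b')(Function('n')(-14))) = Add(Mul(26, -261), Pow(-14, 2)) = Add(-6786, 196) = -6590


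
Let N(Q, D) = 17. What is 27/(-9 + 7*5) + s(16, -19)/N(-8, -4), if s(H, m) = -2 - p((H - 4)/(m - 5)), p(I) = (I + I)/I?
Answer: 355/442 ≈ 0.80317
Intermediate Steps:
p(I) = 2 (p(I) = (2*I)/I = 2)
s(H, m) = -4 (s(H, m) = -2 - 1*2 = -2 - 2 = -4)
27/(-9 + 7*5) + s(16, -19)/N(-8, -4) = 27/(-9 + 7*5) - 4/17 = 27/(-9 + 35) - 4*1/17 = 27/26 - 4/17 = 355/442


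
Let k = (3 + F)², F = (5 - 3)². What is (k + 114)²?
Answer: 26569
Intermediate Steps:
F = 4 (F = 2² = 4)
k = 49 (k = (3 + 4)² = 7² = 49)
(k + 114)² = (49 + 114)² = 163² = 26569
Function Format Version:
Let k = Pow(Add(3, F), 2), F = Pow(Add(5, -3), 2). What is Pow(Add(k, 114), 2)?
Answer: 26569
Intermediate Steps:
F = 4 (F = Pow(2, 2) = 4)
k = 49 (k = Pow(Add(3, 4), 2) = Pow(7, 2) = 49)
Pow(Add(k, 114), 2) = Pow(Add(49, 114), 2) = Pow(163, 2) = 26569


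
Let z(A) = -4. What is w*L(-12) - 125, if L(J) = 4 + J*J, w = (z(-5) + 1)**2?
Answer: 1207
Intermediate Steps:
w = 9 (w = (-4 + 1)**2 = (-3)**2 = 9)
L(J) = 4 + J**2
w*L(-12) - 125 = 9*(4 + (-12)**2) - 125 = 9*(4 + 144) - 125 = 9*148 - 125 = 1332 - 125 = 1207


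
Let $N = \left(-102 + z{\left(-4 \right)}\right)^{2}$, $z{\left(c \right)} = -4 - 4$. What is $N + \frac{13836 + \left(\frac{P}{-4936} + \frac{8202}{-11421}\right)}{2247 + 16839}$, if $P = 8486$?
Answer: $\frac{2169973028518123}{179325872136} \approx 12101.0$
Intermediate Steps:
$z{\left(c \right)} = -8$ ($z{\left(c \right)} = -4 - 4 = -8$)
$N = 12100$ ($N = \left(-102 - 8\right)^{2} = \left(-110\right)^{2} = 12100$)
$N + \frac{13836 + \left(\frac{P}{-4936} + \frac{8202}{-11421}\right)}{2247 + 16839} = 12100 + \frac{13836 + \left(\frac{8486}{-4936} + \frac{8202}{-11421}\right)}{2247 + 16839} = 12100 + \frac{13836 + \left(8486 \left(- \frac{1}{4936}\right) + 8202 \left(- \frac{1}{11421}\right)\right)}{19086} = 12100 + \left(13836 - \frac{22900613}{9395676}\right) \frac{1}{19086} = 12100 + \frac{129975672523}{9395676} \cdot \frac{1}{19086} = 12100 + \frac{129975672523}{179325872136} = \frac{2169973028518123}{179325872136}$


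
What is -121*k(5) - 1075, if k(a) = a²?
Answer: -4100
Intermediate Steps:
-121*k(5) - 1075 = -121*5² - 1075 = -121*25 - 1075 = -3025 - 1075 = -4100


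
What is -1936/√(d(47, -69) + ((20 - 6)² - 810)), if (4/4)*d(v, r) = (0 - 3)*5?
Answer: 1936*I*√629/629 ≈ 77.193*I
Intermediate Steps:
d(v, r) = -15 (d(v, r) = (0 - 3)*5 = -3*5 = -15)
-1936/√(d(47, -69) + ((20 - 6)² - 810)) = -1936/√(-15 + ((20 - 6)² - 810)) = -1936/√(-15 + (14² - 810)) = -1936/√(-15 + (196 - 810)) = -1936/√(-15 - 614) = -1936*(-I*√629/629) = -(-1936)*I*√629/629 = 1936*I*√629/629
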